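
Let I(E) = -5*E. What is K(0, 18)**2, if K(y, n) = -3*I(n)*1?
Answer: 72900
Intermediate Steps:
K(y, n) = 15*n (K(y, n) = -(-15)*n*1 = (15*n)*1 = 15*n)
K(0, 18)**2 = (15*18)**2 = 270**2 = 72900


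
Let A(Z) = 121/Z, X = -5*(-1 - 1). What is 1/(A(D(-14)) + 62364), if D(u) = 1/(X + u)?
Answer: 1/61880 ≈ 1.6160e-5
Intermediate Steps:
X = 10 (X = -5*(-2) = 10)
D(u) = 1/(10 + u)
1/(A(D(-14)) + 62364) = 1/(121/(1/(10 - 14)) + 62364) = 1/(121/(1/(-4)) + 62364) = 1/(121/(-1/4) + 62364) = 1/(121*(-4) + 62364) = 1/(-484 + 62364) = 1/61880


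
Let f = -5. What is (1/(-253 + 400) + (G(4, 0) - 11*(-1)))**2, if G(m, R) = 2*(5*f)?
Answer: 32855824/21609 ≈ 1520.5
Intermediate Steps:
G(m, R) = -50 (G(m, R) = 2*(5*(-5)) = 2*(-25) = -50)
(1/(-253 + 400) + (G(4, 0) - 11*(-1)))**2 = (1/(-253 + 400) + (-50 - 11*(-1)))**2 = (1/147 + (-50 + 11))**2 = (1/147 - 39)**2 = (-5732/147)**2 = 32855824/21609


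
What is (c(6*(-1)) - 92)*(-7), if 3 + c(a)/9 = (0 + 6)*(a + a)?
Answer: 5369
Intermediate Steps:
c(a) = -27 + 108*a (c(a) = -27 + 9*((0 + 6)*(a + a)) = -27 + 9*(6*(2*a)) = -27 + 9*(12*a) = -27 + 108*a)
(c(6*(-1)) - 92)*(-7) = ((-27 + 108*(6*(-1))) - 92)*(-7) = ((-27 + 108*(-6)) - 92)*(-7) = ((-27 - 648) - 92)*(-7) = (-675 - 92)*(-7) = -767*(-7) = 5369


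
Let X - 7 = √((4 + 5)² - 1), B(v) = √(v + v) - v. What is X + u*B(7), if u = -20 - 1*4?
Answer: 175 - 24*√14 + 4*√5 ≈ 94.145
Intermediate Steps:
B(v) = -v + √2*√v (B(v) = √(2*v) - v = √2*√v - v = -v + √2*√v)
u = -24 (u = -20 - 4 = -24)
X = 7 + 4*√5 (X = 7 + √((4 + 5)² - 1) = 7 + √(9² - 1) = 7 + √(81 - 1) = 7 + √80 = 7 + 4*√5 ≈ 15.944)
X + u*B(7) = (7 + 4*√5) - 24*(-1*7 + √2*√7) = (7 + 4*√5) - 24*(-7 + √14) = (7 + 4*√5) + (168 - 24*√14) = 175 - 24*√14 + 4*√5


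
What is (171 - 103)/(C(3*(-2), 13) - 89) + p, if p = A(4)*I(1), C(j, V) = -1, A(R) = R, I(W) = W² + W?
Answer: 326/45 ≈ 7.2444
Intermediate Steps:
I(W) = W + W²
p = 8 (p = 4*(1*(1 + 1)) = 4*(1*2) = 4*2 = 8)
(171 - 103)/(C(3*(-2), 13) - 89) + p = (171 - 103)/(-1 - 89) + 8 = 68/(-90) + 8 = 68*(-1/90) + 8 = -34/45 + 8 = 326/45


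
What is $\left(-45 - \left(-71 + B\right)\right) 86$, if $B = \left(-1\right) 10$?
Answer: $3096$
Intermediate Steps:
$B = -10$
$\left(-45 - \left(-71 + B\right)\right) 86 = \left(-45 + \left(71 - -10\right)\right) 86 = \left(-45 + \left(71 + 10\right)\right) 86 = \left(-45 + 81\right) 86 = 36 \cdot 86 = 3096$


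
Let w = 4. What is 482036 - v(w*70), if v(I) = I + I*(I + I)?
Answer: 324956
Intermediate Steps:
v(I) = I + 2*I² (v(I) = I + I*(2*I) = I + 2*I²)
482036 - v(w*70) = 482036 - 4*70*(1 + 2*(4*70)) = 482036 - 280*(1 + 2*280) = 482036 - 280*(1 + 560) = 482036 - 280*561 = 482036 - 1*157080 = 482036 - 157080 = 324956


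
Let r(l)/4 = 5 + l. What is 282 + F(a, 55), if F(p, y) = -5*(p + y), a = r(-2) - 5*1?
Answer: -28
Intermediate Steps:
r(l) = 20 + 4*l (r(l) = 4*(5 + l) = 20 + 4*l)
a = 7 (a = (20 + 4*(-2)) - 5*1 = (20 - 8) - 5 = 12 - 5 = 7)
F(p, y) = -5*p - 5*y
282 + F(a, 55) = 282 + (-5*7 - 5*55) = 282 + (-35 - 275) = 282 - 310 = -28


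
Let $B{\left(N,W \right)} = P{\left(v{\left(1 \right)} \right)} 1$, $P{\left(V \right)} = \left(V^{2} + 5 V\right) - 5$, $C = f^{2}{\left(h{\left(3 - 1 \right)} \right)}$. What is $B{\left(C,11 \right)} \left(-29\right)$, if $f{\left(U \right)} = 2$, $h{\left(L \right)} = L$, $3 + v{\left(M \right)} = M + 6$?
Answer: $-899$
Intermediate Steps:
$v{\left(M \right)} = 3 + M$ ($v{\left(M \right)} = -3 + \left(M + 6\right) = -3 + \left(6 + M\right) = 3 + M$)
$C = 4$ ($C = 2^{2} = 4$)
$P{\left(V \right)} = -5 + V^{2} + 5 V$
$B{\left(N,W \right)} = 31$ ($B{\left(N,W \right)} = \left(-5 + \left(3 + 1\right)^{2} + 5 \left(3 + 1\right)\right) 1 = \left(-5 + 4^{2} + 5 \cdot 4\right) 1 = \left(-5 + 16 + 20\right) 1 = 31 \cdot 1 = 31$)
$B{\left(C,11 \right)} \left(-29\right) = 31 \left(-29\right) = -899$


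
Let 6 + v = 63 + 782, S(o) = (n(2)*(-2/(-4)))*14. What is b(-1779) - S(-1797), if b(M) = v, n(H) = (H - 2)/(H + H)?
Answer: 839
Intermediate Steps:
n(H) = (-2 + H)/(2*H) (n(H) = (-2 + H)/((2*H)) = (-2 + H)*(1/(2*H)) = (-2 + H)/(2*H))
S(o) = 0 (S(o) = (((1/2)*(-2 + 2)/2)*(-2/(-4)))*14 = (((1/2)*(1/2)*0)*(-2*(-1/4)))*14 = (0*(1/2))*14 = 0*14 = 0)
v = 839 (v = -6 + (63 + 782) = -6 + 845 = 839)
b(M) = 839
b(-1779) - S(-1797) = 839 - 1*0 = 839 + 0 = 839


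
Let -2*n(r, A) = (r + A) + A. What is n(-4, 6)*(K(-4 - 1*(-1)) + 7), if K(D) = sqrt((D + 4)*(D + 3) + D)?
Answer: -28 - 4*I*sqrt(3) ≈ -28.0 - 6.9282*I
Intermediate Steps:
n(r, A) = -A - r/2 (n(r, A) = -((r + A) + A)/2 = -((A + r) + A)/2 = -(r + 2*A)/2 = -A - r/2)
K(D) = sqrt(D + (3 + D)*(4 + D)) (K(D) = sqrt((4 + D)*(3 + D) + D) = sqrt((3 + D)*(4 + D) + D) = sqrt(D + (3 + D)*(4 + D)))
n(-4, 6)*(K(-4 - 1*(-1)) + 7) = (-1*6 - 1/2*(-4))*(sqrt(12 + (-4 - 1*(-1))**2 + 8*(-4 - 1*(-1))) + 7) = (-6 + 2)*(sqrt(12 + (-4 + 1)**2 + 8*(-4 + 1)) + 7) = -4*(sqrt(12 + (-3)**2 + 8*(-3)) + 7) = -4*(sqrt(12 + 9 - 24) + 7) = -4*(sqrt(-3) + 7) = -4*(I*sqrt(3) + 7) = -4*(7 + I*sqrt(3)) = -28 - 4*I*sqrt(3)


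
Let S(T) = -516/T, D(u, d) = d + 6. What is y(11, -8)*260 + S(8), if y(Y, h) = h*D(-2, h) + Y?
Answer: 13911/2 ≈ 6955.5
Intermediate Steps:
D(u, d) = 6 + d
y(Y, h) = Y + h*(6 + h) (y(Y, h) = h*(6 + h) + Y = Y + h*(6 + h))
y(11, -8)*260 + S(8) = (11 - 8*(6 - 8))*260 - 516/8 = (11 - 8*(-2))*260 - 516*1/8 = (11 + 16)*260 - 129/2 = 27*260 - 129/2 = 7020 - 129/2 = 13911/2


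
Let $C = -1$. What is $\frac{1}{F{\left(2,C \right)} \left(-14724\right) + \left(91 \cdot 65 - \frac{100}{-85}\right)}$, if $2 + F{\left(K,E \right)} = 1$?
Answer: $\frac{17}{350883} \approx 4.8449 \cdot 10^{-5}$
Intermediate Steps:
$F{\left(K,E \right)} = -1$ ($F{\left(K,E \right)} = -2 + 1 = -1$)
$\frac{1}{F{\left(2,C \right)} \left(-14724\right) + \left(91 \cdot 65 - \frac{100}{-85}\right)} = \frac{1}{\left(-1\right) \left(-14724\right) + \left(91 \cdot 65 - \frac{100}{-85}\right)} = \frac{1}{14724 + \left(5915 - - \frac{20}{17}\right)} = \frac{1}{14724 + \left(5915 + \frac{20}{17}\right)} = \frac{1}{14724 + \frac{100575}{17}} = \frac{1}{\frac{350883}{17}} = \frac{17}{350883}$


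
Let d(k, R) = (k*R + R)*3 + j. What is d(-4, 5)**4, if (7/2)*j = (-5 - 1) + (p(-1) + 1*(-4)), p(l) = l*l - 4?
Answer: 13521270961/2401 ≈ 5.6315e+6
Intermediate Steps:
p(l) = -4 + l**2 (p(l) = l**2 - 4 = -4 + l**2)
j = -26/7 (j = 2*((-5 - 1) + ((-4 + (-1)**2) + 1*(-4)))/7 = 2*(-6 + ((-4 + 1) - 4))/7 = 2*(-6 + (-3 - 4))/7 = 2*(-6 - 7)/7 = (2/7)*(-13) = -26/7 ≈ -3.7143)
d(k, R) = -26/7 + 3*R + 3*R*k (d(k, R) = (k*R + R)*3 - 26/7 = (R*k + R)*3 - 26/7 = (R + R*k)*3 - 26/7 = (3*R + 3*R*k) - 26/7 = -26/7 + 3*R + 3*R*k)
d(-4, 5)**4 = (-26/7 + 3*5 + 3*5*(-4))**4 = (-26/7 + 15 - 60)**4 = (-341/7)**4 = 13521270961/2401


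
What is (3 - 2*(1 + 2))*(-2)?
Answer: 6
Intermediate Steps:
(3 - 2*(1 + 2))*(-2) = (3 - 2*3)*(-2) = (3 - 6)*(-2) = -3*(-2) = 6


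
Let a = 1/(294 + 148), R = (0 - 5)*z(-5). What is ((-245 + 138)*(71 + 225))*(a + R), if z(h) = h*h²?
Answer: -4374710836/221 ≈ -1.9795e+7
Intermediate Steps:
z(h) = h³
R = 625 (R = (0 - 5)*(-5)³ = -5*(-125) = 625)
a = 1/442 ≈ 0.0022624
((-245 + 138)*(71 + 225))*(a + R) = ((-245 + 138)*(71 + 225))*(1/442 + 625) = -107*296*(276251/442) = -31672*276251/442 = -4374710836/221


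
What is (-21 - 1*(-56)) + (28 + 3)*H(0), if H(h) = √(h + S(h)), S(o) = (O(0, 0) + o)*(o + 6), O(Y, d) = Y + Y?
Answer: 35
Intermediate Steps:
O(Y, d) = 2*Y
S(o) = o*(6 + o) (S(o) = (2*0 + o)*(o + 6) = (0 + o)*(6 + o) = o*(6 + o))
H(h) = √(h + h*(6 + h))
(-21 - 1*(-56)) + (28 + 3)*H(0) = (-21 - 1*(-56)) + (28 + 3)*√(0*(7 + 0)) = (-21 + 56) + 31*√(0*7) = 35 + 31*√0 = 35 + 31*0 = 35 + 0 = 35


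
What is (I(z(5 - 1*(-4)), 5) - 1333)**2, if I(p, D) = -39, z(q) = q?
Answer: 1882384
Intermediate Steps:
(I(z(5 - 1*(-4)), 5) - 1333)**2 = (-39 - 1333)**2 = (-1372)**2 = 1882384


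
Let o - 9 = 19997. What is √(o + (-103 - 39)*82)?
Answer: √8362 ≈ 91.444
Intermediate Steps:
o = 20006 (o = 9 + 19997 = 20006)
√(o + (-103 - 39)*82) = √(20006 + (-103 - 39)*82) = √(20006 - 142*82) = √(20006 - 11644) = √8362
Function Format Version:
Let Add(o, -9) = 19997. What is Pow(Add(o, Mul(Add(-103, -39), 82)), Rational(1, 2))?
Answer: Pow(8362, Rational(1, 2)) ≈ 91.444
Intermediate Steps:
o = 20006 (o = Add(9, 19997) = 20006)
Pow(Add(o, Mul(Add(-103, -39), 82)), Rational(1, 2)) = Pow(Add(20006, Mul(Add(-103, -39), 82)), Rational(1, 2)) = Pow(Add(20006, Mul(-142, 82)), Rational(1, 2)) = Pow(Add(20006, -11644), Rational(1, 2)) = Pow(8362, Rational(1, 2))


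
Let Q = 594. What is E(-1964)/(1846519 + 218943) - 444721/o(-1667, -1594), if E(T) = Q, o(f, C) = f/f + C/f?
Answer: -765615029837500/3367735791 ≈ -2.2734e+5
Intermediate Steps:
o(f, C) = 1 + C/f
E(T) = 594
E(-1964)/(1846519 + 218943) - 444721/o(-1667, -1594) = 594/(1846519 + 218943) - 444721*(-1667/(-1594 - 1667)) = 594/2065462 - 444721/((-1/1667*(-3261))) = 594*(1/2065462) - 444721/3261/1667 = 297/1032731 - 444721*1667/3261 = 297/1032731 - 741349907/3261 = -765615029837500/3367735791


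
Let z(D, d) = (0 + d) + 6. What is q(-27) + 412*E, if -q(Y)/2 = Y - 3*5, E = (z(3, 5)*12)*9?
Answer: 489540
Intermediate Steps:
z(D, d) = 6 + d (z(D, d) = d + 6 = 6 + d)
E = 1188 (E = ((6 + 5)*12)*9 = (11*12)*9 = 132*9 = 1188)
q(Y) = 30 - 2*Y (q(Y) = -2*(Y - 3*5) = -2*(Y - 15) = -2*(-15 + Y) = 30 - 2*Y)
q(-27) + 412*E = (30 - 2*(-27)) + 412*1188 = (30 + 54) + 489456 = 84 + 489456 = 489540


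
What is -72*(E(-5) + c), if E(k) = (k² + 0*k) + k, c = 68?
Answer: -6336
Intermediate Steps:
E(k) = k + k² (E(k) = (k² + 0) + k = k² + k = k + k²)
-72*(E(-5) + c) = -72*(-5*(1 - 5) + 68) = -72*(-5*(-4) + 68) = -72*(20 + 68) = -72*88 = -6336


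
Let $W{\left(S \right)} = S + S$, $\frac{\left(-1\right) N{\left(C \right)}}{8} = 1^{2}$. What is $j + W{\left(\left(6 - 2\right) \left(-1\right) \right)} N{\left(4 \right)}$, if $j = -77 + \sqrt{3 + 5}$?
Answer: $-13 + 2 \sqrt{2} \approx -10.172$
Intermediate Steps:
$N{\left(C \right)} = -8$ ($N{\left(C \right)} = - 8 \cdot 1^{2} = \left(-8\right) 1 = -8$)
$W{\left(S \right)} = 2 S$
$j = -77 + 2 \sqrt{2}$ ($j = -77 + \sqrt{8} = -77 + 2 \sqrt{2} \approx -74.172$)
$j + W{\left(\left(6 - 2\right) \left(-1\right) \right)} N{\left(4 \right)} = \left(-77 + 2 \sqrt{2}\right) + 2 \left(6 - 2\right) \left(-1\right) \left(-8\right) = \left(-77 + 2 \sqrt{2}\right) + 2 \cdot 4 \left(-1\right) \left(-8\right) = \left(-77 + 2 \sqrt{2}\right) + 2 \left(-4\right) \left(-8\right) = \left(-77 + 2 \sqrt{2}\right) - -64 = \left(-77 + 2 \sqrt{2}\right) + 64 = -13 + 2 \sqrt{2}$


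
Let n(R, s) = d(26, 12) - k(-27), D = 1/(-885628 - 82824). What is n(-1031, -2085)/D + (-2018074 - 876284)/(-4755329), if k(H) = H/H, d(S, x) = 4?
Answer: -13815920747766/4755329 ≈ -2.9054e+6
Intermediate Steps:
D = -1/968452 (D = 1/(-968452) = -1/968452 ≈ -1.0326e-6)
k(H) = 1
n(R, s) = 3 (n(R, s) = 4 - 1*1 = 4 - 1 = 3)
n(-1031, -2085)/D + (-2018074 - 876284)/(-4755329) = 3/(-1/968452) + (-2018074 - 876284)/(-4755329) = 3*(-968452) - 2894358*(-1/4755329) = -2905356 + 2894358/4755329 = -13815920747766/4755329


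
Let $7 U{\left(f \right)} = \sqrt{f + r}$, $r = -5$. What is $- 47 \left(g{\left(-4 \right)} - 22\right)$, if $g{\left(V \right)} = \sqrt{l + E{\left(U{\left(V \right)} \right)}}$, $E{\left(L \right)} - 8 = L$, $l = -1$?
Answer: $1034 - \frac{47 \sqrt{343 + 21 i}}{7} \approx 909.59 - 3.8049 i$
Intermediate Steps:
$U{\left(f \right)} = \frac{\sqrt{-5 + f}}{7}$ ($U{\left(f \right)} = \frac{\sqrt{f - 5}}{7} = \frac{\sqrt{-5 + f}}{7}$)
$E{\left(L \right)} = 8 + L$
$g{\left(V \right)} = \sqrt{7 + \frac{\sqrt{-5 + V}}{7}}$ ($g{\left(V \right)} = \sqrt{-1 + \left(8 + \frac{\sqrt{-5 + V}}{7}\right)} = \sqrt{7 + \frac{\sqrt{-5 + V}}{7}}$)
$- 47 \left(g{\left(-4 \right)} - 22\right) = - 47 \left(\frac{\sqrt{343 + 7 \sqrt{-5 - 4}}}{7} - 22\right) = - 47 \left(\frac{\sqrt{343 + 7 \sqrt{-9}}}{7} - 22\right) = - 47 \left(\frac{\sqrt{343 + 7 \cdot 3 i}}{7} - 22\right) = - 47 \left(\frac{\sqrt{343 + 21 i}}{7} - 22\right) = - 47 \left(-22 + \frac{\sqrt{343 + 21 i}}{7}\right) = 1034 - \frac{47 \sqrt{343 + 21 i}}{7}$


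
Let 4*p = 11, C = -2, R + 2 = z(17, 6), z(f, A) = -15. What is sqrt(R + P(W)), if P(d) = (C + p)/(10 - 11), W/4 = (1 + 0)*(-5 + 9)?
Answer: I*sqrt(71)/2 ≈ 4.2131*I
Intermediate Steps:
R = -17 (R = -2 - 15 = -17)
W = 16 (W = 4*((1 + 0)*(-5 + 9)) = 4*(1*4) = 4*4 = 16)
p = 11/4 (p = (1/4)*11 = 11/4 ≈ 2.7500)
P(d) = -3/4 (P(d) = (-2 + 11/4)/(10 - 11) = (3/4)/(-1) = (3/4)*(-1) = -3/4)
sqrt(R + P(W)) = sqrt(-17 - 3/4) = sqrt(-71/4) = I*sqrt(71)/2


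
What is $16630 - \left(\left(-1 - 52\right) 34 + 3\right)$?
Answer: $18429$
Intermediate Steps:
$16630 - \left(\left(-1 - 52\right) 34 + 3\right) = 16630 - \left(\left(-53\right) 34 + 3\right) = 16630 - \left(-1802 + 3\right) = 16630 - -1799 = 16630 + 1799 = 18429$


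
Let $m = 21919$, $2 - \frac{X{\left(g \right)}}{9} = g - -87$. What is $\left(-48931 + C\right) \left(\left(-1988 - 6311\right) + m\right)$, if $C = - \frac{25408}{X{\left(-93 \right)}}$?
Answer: $- \frac{2013739700}{3} \approx -6.7125 \cdot 10^{8}$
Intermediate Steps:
$X{\left(g \right)} = -765 - 9 g$ ($X{\left(g \right)} = 18 - 9 \left(g - -87\right) = 18 - 9 \left(g + 87\right) = 18 - 9 \left(87 + g\right) = 18 - \left(783 + 9 g\right) = -765 - 9 g$)
$C = - \frac{3176}{9}$ ($C = - \frac{25408}{-765 - -837} = - \frac{25408}{-765 + 837} = - \frac{25408}{72} = \left(-25408\right) \frac{1}{72} = - \frac{3176}{9} \approx -352.89$)
$\left(-48931 + C\right) \left(\left(-1988 - 6311\right) + m\right) = \left(-48931 - \frac{3176}{9}\right) \left(\left(-1988 - 6311\right) + 21919\right) = - \frac{443555 \left(\left(-1988 - 6311\right) + 21919\right)}{9} = - \frac{443555 \left(-8299 + 21919\right)}{9} = \left(- \frac{443555}{9}\right) 13620 = - \frac{2013739700}{3}$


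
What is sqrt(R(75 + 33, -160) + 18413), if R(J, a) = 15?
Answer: 2*sqrt(4607) ≈ 135.75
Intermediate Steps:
sqrt(R(75 + 33, -160) + 18413) = sqrt(15 + 18413) = sqrt(18428) = 2*sqrt(4607)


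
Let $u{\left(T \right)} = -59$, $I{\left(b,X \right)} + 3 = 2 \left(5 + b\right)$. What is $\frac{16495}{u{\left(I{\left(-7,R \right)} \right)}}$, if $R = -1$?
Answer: $- \frac{16495}{59} \approx -279.58$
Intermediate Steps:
$I{\left(b,X \right)} = 7 + 2 b$ ($I{\left(b,X \right)} = -3 + 2 \left(5 + b\right) = -3 + \left(10 + 2 b\right) = 7 + 2 b$)
$\frac{16495}{u{\left(I{\left(-7,R \right)} \right)}} = \frac{16495}{-59} = 16495 \left(- \frac{1}{59}\right) = - \frac{16495}{59}$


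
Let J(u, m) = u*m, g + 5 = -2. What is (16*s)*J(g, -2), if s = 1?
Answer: 224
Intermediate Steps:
g = -7 (g = -5 - 2 = -7)
J(u, m) = m*u
(16*s)*J(g, -2) = (16*1)*(-2*(-7)) = 16*14 = 224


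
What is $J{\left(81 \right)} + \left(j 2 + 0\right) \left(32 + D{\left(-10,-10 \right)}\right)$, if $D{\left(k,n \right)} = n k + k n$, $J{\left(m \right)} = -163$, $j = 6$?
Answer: $2621$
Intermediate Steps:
$D{\left(k,n \right)} = 2 k n$ ($D{\left(k,n \right)} = k n + k n = 2 k n$)
$J{\left(81 \right)} + \left(j 2 + 0\right) \left(32 + D{\left(-10,-10 \right)}\right) = -163 + \left(6 \cdot 2 + 0\right) \left(32 + 2 \left(-10\right) \left(-10\right)\right) = -163 + \left(12 + 0\right) \left(32 + 200\right) = -163 + 12 \cdot 232 = -163 + 2784 = 2621$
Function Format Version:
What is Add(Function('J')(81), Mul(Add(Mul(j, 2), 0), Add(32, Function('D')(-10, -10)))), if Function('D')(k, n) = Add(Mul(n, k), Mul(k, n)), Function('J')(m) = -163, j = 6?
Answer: 2621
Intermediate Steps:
Function('D')(k, n) = Mul(2, k, n) (Function('D')(k, n) = Add(Mul(k, n), Mul(k, n)) = Mul(2, k, n))
Add(Function('J')(81), Mul(Add(Mul(j, 2), 0), Add(32, Function('D')(-10, -10)))) = Add(-163, Mul(Add(Mul(6, 2), 0), Add(32, Mul(2, -10, -10)))) = Add(-163, Mul(Add(12, 0), Add(32, 200))) = Add(-163, Mul(12, 232)) = Add(-163, 2784) = 2621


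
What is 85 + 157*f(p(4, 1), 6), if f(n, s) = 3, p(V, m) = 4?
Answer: 556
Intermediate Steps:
85 + 157*f(p(4, 1), 6) = 85 + 157*3 = 85 + 471 = 556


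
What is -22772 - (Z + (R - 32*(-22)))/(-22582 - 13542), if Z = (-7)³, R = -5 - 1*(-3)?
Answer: -822615369/36124 ≈ -22772.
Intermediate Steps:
R = -2 (R = -5 + 3 = -2)
Z = -343
-22772 - (Z + (R - 32*(-22)))/(-22582 - 13542) = -22772 - (-343 + (-2 - 32*(-22)))/(-22582 - 13542) = -22772 - (-343 + (-2 + 704))/(-36124) = -22772 - (-343 + 702)*(-1)/36124 = -22772 - 359*(-1)/36124 = -22772 - 1*(-359/36124) = -22772 + 359/36124 = -822615369/36124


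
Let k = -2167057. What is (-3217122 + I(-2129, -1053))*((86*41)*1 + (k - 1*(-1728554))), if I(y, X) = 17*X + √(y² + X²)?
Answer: 1407160599471 - 2174885*√225658 ≈ 1.4061e+12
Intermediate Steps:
I(y, X) = √(X² + y²) + 17*X (I(y, X) = 17*X + √(X² + y²) = √(X² + y²) + 17*X)
(-3217122 + I(-2129, -1053))*((86*41)*1 + (k - 1*(-1728554))) = (-3217122 + (√((-1053)² + (-2129)²) + 17*(-1053)))*((86*41)*1 + (-2167057 - 1*(-1728554))) = (-3217122 + (√(1108809 + 4532641) - 17901))*(3526*1 + (-2167057 + 1728554)) = (-3217122 + (√5641450 - 17901))*(3526 - 438503) = (-3217122 + (5*√225658 - 17901))*(-434977) = (-3217122 + (-17901 + 5*√225658))*(-434977) = (-3235023 + 5*√225658)*(-434977) = 1407160599471 - 2174885*√225658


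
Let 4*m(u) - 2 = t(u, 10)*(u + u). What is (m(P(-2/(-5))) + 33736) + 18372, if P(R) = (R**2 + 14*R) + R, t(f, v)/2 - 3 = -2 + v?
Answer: 2608813/50 ≈ 52176.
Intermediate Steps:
t(f, v) = 2 + 2*v (t(f, v) = 6 + 2*(-2 + v) = 6 + (-4 + 2*v) = 2 + 2*v)
P(R) = R**2 + 15*R
m(u) = 1/2 + 11*u (m(u) = 1/2 + ((2 + 2*10)*(u + u))/4 = 1/2 + ((2 + 20)*(2*u))/4 = 1/2 + (22*(2*u))/4 = 1/2 + (44*u)/4 = 1/2 + 11*u)
(m(P(-2/(-5))) + 33736) + 18372 = ((1/2 + 11*((-2/(-5))*(15 - 2/(-5)))) + 33736) + 18372 = ((1/2 + 11*((-2*(-1/5))*(15 - 2*(-1/5)))) + 33736) + 18372 = ((1/2 + 11*(2*(15 + 2/5)/5)) + 33736) + 18372 = ((1/2 + 11*((2/5)*(77/5))) + 33736) + 18372 = ((1/2 + 11*(154/25)) + 33736) + 18372 = ((1/2 + 1694/25) + 33736) + 18372 = (3413/50 + 33736) + 18372 = 1690213/50 + 18372 = 2608813/50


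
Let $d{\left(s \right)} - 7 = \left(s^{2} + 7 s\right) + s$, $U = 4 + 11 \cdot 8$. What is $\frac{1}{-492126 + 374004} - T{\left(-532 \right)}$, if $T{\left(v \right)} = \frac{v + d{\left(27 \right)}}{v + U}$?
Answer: $\frac{620135}{649671} \approx 0.95454$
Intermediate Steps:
$U = 92$ ($U = 4 + 88 = 92$)
$d{\left(s \right)} = 7 + s^{2} + 8 s$ ($d{\left(s \right)} = 7 + \left(\left(s^{2} + 7 s\right) + s\right) = 7 + \left(s^{2} + 8 s\right) = 7 + s^{2} + 8 s$)
$T{\left(v \right)} = \frac{952 + v}{92 + v}$ ($T{\left(v \right)} = \frac{v + \left(7 + 27^{2} + 8 \cdot 27\right)}{v + 92} = \frac{v + \left(7 + 729 + 216\right)}{92 + v} = \frac{v + 952}{92 + v} = \frac{952 + v}{92 + v}$)
$\frac{1}{-492126 + 374004} - T{\left(-532 \right)} = \frac{1}{-492126 + 374004} - \frac{952 - 532}{92 - 532} = \frac{1}{-118122} - \frac{1}{-440} \cdot 420 = - \frac{1}{118122} - \left(- \frac{1}{440}\right) 420 = - \frac{1}{118122} - - \frac{21}{22} = - \frac{1}{118122} + \frac{21}{22} = \frac{620135}{649671}$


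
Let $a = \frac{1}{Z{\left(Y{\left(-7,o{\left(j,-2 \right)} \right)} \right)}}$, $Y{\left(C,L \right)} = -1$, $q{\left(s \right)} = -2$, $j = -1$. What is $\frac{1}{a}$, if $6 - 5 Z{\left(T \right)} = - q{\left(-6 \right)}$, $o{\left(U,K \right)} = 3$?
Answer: $\frac{4}{5} \approx 0.8$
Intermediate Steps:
$Z{\left(T \right)} = \frac{4}{5}$ ($Z{\left(T \right)} = \frac{6}{5} - \frac{\left(-1\right) \left(-2\right)}{5} = \frac{6}{5} - \frac{2}{5} = \frac{4}{5}$)
$a = \frac{5}{4}$ ($a = \frac{1}{\frac{4}{5}} = \frac{5}{4} \approx 1.25$)
$\frac{1}{a} = \frac{1}{\frac{5}{4}} = \frac{4}{5}$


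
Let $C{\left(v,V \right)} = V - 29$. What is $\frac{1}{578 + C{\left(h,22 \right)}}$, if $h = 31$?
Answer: $\frac{1}{571} \approx 0.0017513$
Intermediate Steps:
$C{\left(v,V \right)} = -29 + V$
$\frac{1}{578 + C{\left(h,22 \right)}} = \frac{1}{578 + \left(-29 + 22\right)} = \frac{1}{578 - 7} = \frac{1}{571}$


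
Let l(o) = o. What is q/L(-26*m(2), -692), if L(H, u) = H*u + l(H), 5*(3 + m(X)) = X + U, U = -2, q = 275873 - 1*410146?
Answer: 134273/53898 ≈ 2.4912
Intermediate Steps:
q = -134273 (q = 275873 - 410146 = -134273)
m(X) = -17/5 + X/5 (m(X) = -3 + (X - 2)/5 = -3 + (-2 + X)/5 = -3 + (-⅖ + X/5) = -17/5 + X/5)
L(H, u) = H + H*u (L(H, u) = H*u + H = H + H*u)
q/L(-26*m(2), -692) = -134273*(-1/(26*(1 - 692)*(-17/5 + (⅕)*2))) = -134273*1/(17966*(-17/5 + ⅖)) = -134273/(-26*(-3)*(-691)) = -134273/(78*(-691)) = -134273/(-53898) = -134273*(-1/53898) = 134273/53898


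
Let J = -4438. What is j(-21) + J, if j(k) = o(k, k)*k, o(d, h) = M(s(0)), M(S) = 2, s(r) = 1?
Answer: -4480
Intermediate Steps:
o(d, h) = 2
j(k) = 2*k
j(-21) + J = 2*(-21) - 4438 = -42 - 4438 = -4480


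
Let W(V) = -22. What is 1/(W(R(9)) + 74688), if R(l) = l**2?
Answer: 1/74666 ≈ 1.3393e-5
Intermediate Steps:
1/(W(R(9)) + 74688) = 1/(-22 + 74688) = 1/74666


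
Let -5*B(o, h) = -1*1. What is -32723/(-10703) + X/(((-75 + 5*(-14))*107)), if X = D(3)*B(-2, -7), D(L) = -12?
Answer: 2538615161/830285225 ≈ 3.0575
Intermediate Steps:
B(o, h) = ⅕ (B(o, h) = -(-1)/5 = -⅕*(-1) = ⅕)
X = -12/5 (X = -12*⅕ = -12/5 ≈ -2.4000)
-32723/(-10703) + X/(((-75 + 5*(-14))*107)) = -32723/(-10703) - 12*1/(107*(-75 + 5*(-14)))/5 = -32723*(-1/10703) - 12*1/(107*(-75 - 70))/5 = 32723/10703 - 12/(5*((-145*107))) = 32723/10703 - 12/5/(-15515) = 32723/10703 - 12/5*(-1/15515) = 32723/10703 + 12/77575 = 2538615161/830285225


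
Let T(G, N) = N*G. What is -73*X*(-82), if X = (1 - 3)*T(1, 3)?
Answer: -35916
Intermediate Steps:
T(G, N) = G*N
X = -6 (X = (1 - 3)*(1*3) = -2*3 = -6)
-73*X*(-82) = -73*(-6)*(-82) = 438*(-82) = -35916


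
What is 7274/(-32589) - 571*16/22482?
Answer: -25625954/40703661 ≈ -0.62957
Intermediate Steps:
7274/(-32589) - 571*16/22482 = 7274*(-1/32589) - 9136*1/22482 = -7274/32589 - 4568/11241 = -25625954/40703661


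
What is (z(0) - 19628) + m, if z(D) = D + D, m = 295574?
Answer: 275946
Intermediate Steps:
z(D) = 2*D
(z(0) - 19628) + m = (2*0 - 19628) + 295574 = (0 - 19628) + 295574 = -19628 + 295574 = 275946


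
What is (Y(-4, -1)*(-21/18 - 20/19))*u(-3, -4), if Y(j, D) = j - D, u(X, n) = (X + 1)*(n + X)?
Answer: 1771/19 ≈ 93.211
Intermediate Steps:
u(X, n) = (1 + X)*(X + n)
(Y(-4, -1)*(-21/18 - 20/19))*u(-3, -4) = ((-4 - 1*(-1))*(-21/18 - 20/19))*(-3 - 4 + (-3)**2 - 3*(-4)) = ((-4 + 1)*(-21*1/18 - 20*1/19))*(-3 - 4 + 9 + 12) = -3*(-7/6 - 20/19)*14 = -3*(-253/114)*14 = (253/38)*14 = 1771/19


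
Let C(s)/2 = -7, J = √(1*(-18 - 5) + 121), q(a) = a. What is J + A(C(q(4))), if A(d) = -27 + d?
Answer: -41 + 7*√2 ≈ -31.100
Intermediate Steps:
J = 7*√2 (J = √(1*(-23) + 121) = √(-23 + 121) = √98 = 7*√2 ≈ 9.8995)
C(s) = -14 (C(s) = 2*(-7) = -14)
J + A(C(q(4))) = 7*√2 + (-27 - 14) = 7*√2 - 41 = -41 + 7*√2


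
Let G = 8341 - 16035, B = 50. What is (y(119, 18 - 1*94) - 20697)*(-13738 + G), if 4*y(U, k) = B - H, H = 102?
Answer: 443856720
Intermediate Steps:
y(U, k) = -13 (y(U, k) = (50 - 1*102)/4 = (50 - 102)/4 = (1/4)*(-52) = -13)
G = -7694
(y(119, 18 - 1*94) - 20697)*(-13738 + G) = (-13 - 20697)*(-13738 - 7694) = -20710*(-21432) = 443856720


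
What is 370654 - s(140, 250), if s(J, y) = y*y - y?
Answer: 308404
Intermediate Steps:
s(J, y) = y² - y
370654 - s(140, 250) = 370654 - 250*(-1 + 250) = 370654 - 250*249 = 370654 - 1*62250 = 370654 - 62250 = 308404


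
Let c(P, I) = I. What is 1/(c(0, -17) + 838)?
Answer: 1/821 ≈ 0.0012180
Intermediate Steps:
1/(c(0, -17) + 838) = 1/(-17 + 838) = 1/821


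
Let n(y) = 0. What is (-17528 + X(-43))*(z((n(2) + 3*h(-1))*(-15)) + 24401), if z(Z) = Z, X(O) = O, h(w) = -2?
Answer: -430331361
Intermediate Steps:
(-17528 + X(-43))*(z((n(2) + 3*h(-1))*(-15)) + 24401) = (-17528 - 43)*((0 + 3*(-2))*(-15) + 24401) = -17571*((0 - 6)*(-15) + 24401) = -17571*(-6*(-15) + 24401) = -17571*(90 + 24401) = -17571*24491 = -430331361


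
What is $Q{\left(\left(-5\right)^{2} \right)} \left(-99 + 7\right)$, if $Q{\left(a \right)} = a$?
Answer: $-2300$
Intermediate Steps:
$Q{\left(\left(-5\right)^{2} \right)} \left(-99 + 7\right) = \left(-5\right)^{2} \left(-99 + 7\right) = 25 \left(-92\right) = -2300$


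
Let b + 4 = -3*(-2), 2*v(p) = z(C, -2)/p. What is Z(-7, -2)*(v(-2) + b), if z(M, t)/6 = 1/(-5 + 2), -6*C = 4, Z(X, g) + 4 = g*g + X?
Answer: -35/2 ≈ -17.500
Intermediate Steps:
Z(X, g) = -4 + X + g² (Z(X, g) = -4 + (g*g + X) = -4 + (g² + X) = -4 + (X + g²) = -4 + X + g²)
C = -⅔ (C = -⅙*4 = -⅔ ≈ -0.66667)
z(M, t) = -2 (z(M, t) = 6/(-5 + 2) = 6/(-3) = 6*(-⅓) = -2)
v(p) = -1/p (v(p) = (-2/p)/2 = -1/p)
b = 2 (b = -4 - 3*(-2) = -4 + 6 = 2)
Z(-7, -2)*(v(-2) + b) = (-4 - 7 + (-2)²)*(-1/(-2) + 2) = (-4 - 7 + 4)*(-1*(-½) + 2) = -7*(½ + 2) = -7*5/2 = -35/2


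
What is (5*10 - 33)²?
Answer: 289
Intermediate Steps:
(5*10 - 33)² = (50 - 33)² = 17² = 289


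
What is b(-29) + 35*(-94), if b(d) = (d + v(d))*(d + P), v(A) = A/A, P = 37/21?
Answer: -7582/3 ≈ -2527.3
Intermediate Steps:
P = 37/21 (P = 37*(1/21) = 37/21 ≈ 1.7619)
v(A) = 1
b(d) = (1 + d)*(37/21 + d) (b(d) = (d + 1)*(d + 37/21) = (1 + d)*(37/21 + d))
b(-29) + 35*(-94) = (37/21 + (-29)² + (58/21)*(-29)) + 35*(-94) = (37/21 + 841 - 1682/21) - 3290 = 2288/3 - 3290 = -7582/3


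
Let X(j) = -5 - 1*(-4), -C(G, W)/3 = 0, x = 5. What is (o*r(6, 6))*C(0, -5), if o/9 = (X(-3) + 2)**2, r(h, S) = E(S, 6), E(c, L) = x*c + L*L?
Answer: 0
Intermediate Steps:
C(G, W) = 0 (C(G, W) = -3*0 = 0)
E(c, L) = L**2 + 5*c (E(c, L) = 5*c + L*L = 5*c + L**2 = L**2 + 5*c)
X(j) = -1 (X(j) = -5 + 4 = -1)
r(h, S) = 36 + 5*S (r(h, S) = 6**2 + 5*S = 36 + 5*S)
o = 9 (o = 9*(-1 + 2)**2 = 9*1**2 = 9*1 = 9)
(o*r(6, 6))*C(0, -5) = (9*(36 + 5*6))*0 = (9*(36 + 30))*0 = (9*66)*0 = 594*0 = 0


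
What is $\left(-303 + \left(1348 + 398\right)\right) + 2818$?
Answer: $4261$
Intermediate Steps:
$\left(-303 + \left(1348 + 398\right)\right) + 2818 = \left(-303 + 1746\right) + 2818 = 1443 + 2818 = 4261$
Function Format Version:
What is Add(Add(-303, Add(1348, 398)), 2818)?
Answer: 4261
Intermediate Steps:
Add(Add(-303, Add(1348, 398)), 2818) = Add(Add(-303, 1746), 2818) = Add(1443, 2818) = 4261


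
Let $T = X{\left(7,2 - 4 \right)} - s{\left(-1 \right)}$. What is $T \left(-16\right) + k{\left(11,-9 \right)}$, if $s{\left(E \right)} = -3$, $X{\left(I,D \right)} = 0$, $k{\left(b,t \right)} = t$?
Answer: $-57$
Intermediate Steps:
$T = 3$ ($T = 0 - -3 = 0 + 3 = 3$)
$T \left(-16\right) + k{\left(11,-9 \right)} = 3 \left(-16\right) - 9 = -48 - 9 = -57$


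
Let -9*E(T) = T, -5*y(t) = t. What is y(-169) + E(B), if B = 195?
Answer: 182/15 ≈ 12.133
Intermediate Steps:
y(t) = -t/5
E(T) = -T/9
y(-169) + E(B) = -1/5*(-169) - 1/9*195 = 169/5 - 65/3 = 182/15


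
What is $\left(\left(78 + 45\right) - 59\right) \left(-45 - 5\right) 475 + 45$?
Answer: $-1519955$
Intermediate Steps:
$\left(\left(78 + 45\right) - 59\right) \left(-45 - 5\right) 475 + 45 = \left(123 - 59\right) \left(-50\right) 475 + 45 = 64 \left(-50\right) 475 + 45 = \left(-3200\right) 475 + 45 = -1520000 + 45 = -1519955$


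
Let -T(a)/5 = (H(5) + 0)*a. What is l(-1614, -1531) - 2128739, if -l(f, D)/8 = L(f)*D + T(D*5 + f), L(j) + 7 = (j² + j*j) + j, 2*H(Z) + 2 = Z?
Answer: 63789443129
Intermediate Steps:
H(Z) = -1 + Z/2
L(j) = -7 + j + 2*j² (L(j) = -7 + ((j² + j*j) + j) = -7 + ((j² + j²) + j) = -7 + (2*j² + j) = -7 + (j + 2*j²) = -7 + j + 2*j²)
T(a) = -15*a/2 (T(a) = -5*((-1 + (½)*5) + 0)*a = -5*((-1 + 5/2) + 0)*a = -5*(3/2 + 0)*a = -15*a/2)
l(f, D) = 60*f + 300*D - 8*D*(-7 + f + 2*f²) (l(f, D) = -8*((-7 + f + 2*f²)*D - 15*(D*5 + f)/2) = -8*(D*(-7 + f + 2*f²) - 15*(5*D + f)/2) = -8*(D*(-7 + f + 2*f²) - 15*(f + 5*D)/2) = -8*(D*(-7 + f + 2*f²) + (-75*D/2 - 15*f/2)) = -8*(-75*D/2 - 15*f/2 + D*(-7 + f + 2*f²)) = 60*f + 300*D - 8*D*(-7 + f + 2*f²))
l(-1614, -1531) - 2128739 = (60*(-1614) + 356*(-1531) - 16*(-1531)*(-1614)² - 8*(-1531)*(-1614)) - 2128739 = (-96840 - 545036 - 16*(-1531)*2604996 - 19768272) - 2128739 = (-96840 - 545036 + 63811982016 - 19768272) - 2128739 = 63791571868 - 2128739 = 63789443129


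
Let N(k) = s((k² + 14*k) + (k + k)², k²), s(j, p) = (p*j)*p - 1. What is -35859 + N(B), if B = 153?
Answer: 65312244902687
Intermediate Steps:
s(j, p) = -1 + j*p² (s(j, p) = (j*p)*p - 1 = j*p² - 1 = -1 + j*p²)
N(k) = -1 + k⁴*(5*k² + 14*k) (N(k) = -1 + ((k² + 14*k) + (k + k)²)*(k²)² = -1 + ((k² + 14*k) + (2*k)²)*k⁴ = -1 + ((k² + 14*k) + 4*k²)*k⁴ = -1 + (5*k² + 14*k)*k⁴ = -1 + k⁴*(5*k² + 14*k))
-35859 + N(B) = -35859 + (-1 + 153⁵*(14 + 5*153)) = -35859 + (-1 + 83841135993*(14 + 765)) = -35859 + (-1 + 83841135993*779) = -35859 + (-1 + 65312244938547) = -35859 + 65312244938546 = 65312244902687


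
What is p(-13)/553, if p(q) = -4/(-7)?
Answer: 4/3871 ≈ 0.0010333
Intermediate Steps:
p(q) = 4/7 (p(q) = -4*(-1/7) = 4/7)
p(-13)/553 = (4/7)/553 = (4/7)*(1/553) = 4/3871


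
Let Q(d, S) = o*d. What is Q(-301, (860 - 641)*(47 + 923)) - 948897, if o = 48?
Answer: -963345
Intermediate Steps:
Q(d, S) = 48*d
Q(-301, (860 - 641)*(47 + 923)) - 948897 = 48*(-301) - 948897 = -14448 - 948897 = -963345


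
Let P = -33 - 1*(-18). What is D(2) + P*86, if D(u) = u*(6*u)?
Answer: -1266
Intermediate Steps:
D(u) = 6*u²
P = -15 (P = -33 + 18 = -15)
D(2) + P*86 = 6*2² - 15*86 = 6*4 - 1290 = 24 - 1290 = -1266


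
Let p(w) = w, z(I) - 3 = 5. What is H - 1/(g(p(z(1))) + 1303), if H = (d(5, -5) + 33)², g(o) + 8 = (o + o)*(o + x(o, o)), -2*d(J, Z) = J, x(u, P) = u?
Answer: 5771267/6204 ≈ 930.25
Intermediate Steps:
d(J, Z) = -J/2
z(I) = 8 (z(I) = 3 + 5 = 8)
g(o) = -8 + 4*o² (g(o) = -8 + (o + o)*(o + o) = -8 + (2*o)*(2*o) = -8 + 4*o²)
H = 3721/4 (H = (-½*5 + 33)² = (-5/2 + 33)² = (61/2)² = 3721/4 ≈ 930.25)
H - 1/(g(p(z(1))) + 1303) = 3721/4 - 1/((-8 + 4*8²) + 1303) = 3721/4 - 1/((-8 + 4*64) + 1303) = 3721/4 - 1/((-8 + 256) + 1303) = 3721/4 - 1/(248 + 1303) = 3721/4 - 1/1551 = 5771267/6204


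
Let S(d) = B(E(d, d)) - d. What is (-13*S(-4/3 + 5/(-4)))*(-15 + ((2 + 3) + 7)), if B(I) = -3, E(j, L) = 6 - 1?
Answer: -65/4 ≈ -16.250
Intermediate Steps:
E(j, L) = 5
S(d) = -3 - d
(-13*S(-4/3 + 5/(-4)))*(-15 + ((2 + 3) + 7)) = (-13*(-3 - (-4/3 + 5/(-4))))*(-15 + ((2 + 3) + 7)) = (-13*(-3 - (-4*⅓ + 5*(-¼))))*(-15 + (5 + 7)) = (-13*(-3 - (-4/3 - 5/4)))*(-15 + 12) = -13*(-3 - 1*(-31/12))*(-3) = -13*(-3 + 31/12)*(-3) = -13*(-5/12)*(-3) = (65/12)*(-3) = -65/4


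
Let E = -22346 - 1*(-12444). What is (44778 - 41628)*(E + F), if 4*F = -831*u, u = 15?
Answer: -82014975/2 ≈ -4.1007e+7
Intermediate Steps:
F = -12465/4 (F = (-831*15)/4 = (1/4)*(-12465) = -12465/4 ≈ -3116.3)
E = -9902 (E = -22346 + 12444 = -9902)
(44778 - 41628)*(E + F) = (44778 - 41628)*(-9902 - 12465/4) = 3150*(-52073/4) = -82014975/2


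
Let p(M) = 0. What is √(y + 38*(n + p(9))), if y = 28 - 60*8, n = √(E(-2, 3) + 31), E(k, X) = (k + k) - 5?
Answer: √(-452 + 38*√22) ≈ 16.546*I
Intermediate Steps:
E(k, X) = -5 + 2*k (E(k, X) = 2*k - 5 = -5 + 2*k)
n = √22 (n = √((-5 + 2*(-2)) + 31) = √((-5 - 4) + 31) = √(-9 + 31) = √22 ≈ 4.6904)
y = -452 (y = 28 - 480 = -452)
√(y + 38*(n + p(9))) = √(-452 + 38*(√22 + 0)) = √(-452 + 38*√22)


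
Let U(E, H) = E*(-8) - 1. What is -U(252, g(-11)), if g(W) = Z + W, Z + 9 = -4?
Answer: 2017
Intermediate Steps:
Z = -13 (Z = -9 - 4 = -13)
g(W) = -13 + W
U(E, H) = -1 - 8*E (U(E, H) = -8*E - 1 = -1 - 8*E)
-U(252, g(-11)) = -(-1 - 8*252) = -(-1 - 2016) = -1*(-2017) = 2017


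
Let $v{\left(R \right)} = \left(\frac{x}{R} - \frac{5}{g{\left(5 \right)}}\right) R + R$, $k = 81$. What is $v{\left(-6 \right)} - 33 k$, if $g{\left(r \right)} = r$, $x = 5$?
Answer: $-2668$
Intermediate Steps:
$v{\left(R \right)} = R + R \left(-1 + \frac{5}{R}\right)$ ($v{\left(R \right)} = \left(\frac{5}{R} - \frac{5}{5}\right) R + R = \left(\frac{5}{R} - 1\right) R + R = \left(-1 + \frac{5}{R}\right) R + R = R \left(-1 + \frac{5}{R}\right) + R = R + R \left(-1 + \frac{5}{R}\right)$)
$v{\left(-6 \right)} - 33 k = 5 - 2673 = -2668$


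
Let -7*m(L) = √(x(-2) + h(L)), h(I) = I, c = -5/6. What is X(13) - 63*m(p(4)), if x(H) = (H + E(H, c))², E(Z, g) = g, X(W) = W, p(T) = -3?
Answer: 13 + 3*√181/2 ≈ 33.180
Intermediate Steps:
c = -⅚ (c = -5*⅙ = -⅚ ≈ -0.83333)
x(H) = (-⅚ + H)² (x(H) = (H - ⅚)² = (-⅚ + H)²)
m(L) = -√(289/36 + L)/7 (m(L) = -√((-5 + 6*(-2))²/36 + L)/7 = -√((-5 - 12)²/36 + L)/7 = -√((1/36)*(-17)² + L)/7 = -√((1/36)*289 + L)/7 = -√(289/36 + L)/7)
X(13) - 63*m(p(4)) = 13 - (-3)*√(289 + 36*(-3))/2 = 13 - (-3)*√(289 - 108)/2 = 13 - (-3)*√181/2 = 13 + 3*√181/2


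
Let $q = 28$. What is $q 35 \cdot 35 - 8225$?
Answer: $26075$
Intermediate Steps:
$q 35 \cdot 35 - 8225 = 28 \cdot 35 \cdot 35 - 8225 = 980 \cdot 35 - 8225 = 34300 - 8225 = 26075$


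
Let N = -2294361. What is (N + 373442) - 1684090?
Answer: -3605009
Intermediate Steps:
(N + 373442) - 1684090 = (-2294361 + 373442) - 1684090 = -1920919 - 1684090 = -3605009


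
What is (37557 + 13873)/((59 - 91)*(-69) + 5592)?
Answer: 5143/780 ≈ 6.5936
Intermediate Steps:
(37557 + 13873)/((59 - 91)*(-69) + 5592) = 51430/(-32*(-69) + 5592) = 51430/(2208 + 5592) = 51430/7800 = 51430*(1/7800) = 5143/780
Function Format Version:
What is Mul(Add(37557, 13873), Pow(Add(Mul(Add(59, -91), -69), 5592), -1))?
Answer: Rational(5143, 780) ≈ 6.5936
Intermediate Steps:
Mul(Add(37557, 13873), Pow(Add(Mul(Add(59, -91), -69), 5592), -1)) = Mul(51430, Pow(Add(Mul(-32, -69), 5592), -1)) = Mul(51430, Pow(Add(2208, 5592), -1)) = Mul(51430, Pow(7800, -1)) = Mul(51430, Rational(1, 7800)) = Rational(5143, 780)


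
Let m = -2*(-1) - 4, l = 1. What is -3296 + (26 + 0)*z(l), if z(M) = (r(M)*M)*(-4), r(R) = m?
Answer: -3088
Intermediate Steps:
m = -2 (m = 2 - 4 = -2)
r(R) = -2
z(M) = 8*M (z(M) = -2*M*(-4) = 8*M)
-3296 + (26 + 0)*z(l) = -3296 + (26 + 0)*(8*1) = -3296 + 26*8 = -3296 + 208 = -3088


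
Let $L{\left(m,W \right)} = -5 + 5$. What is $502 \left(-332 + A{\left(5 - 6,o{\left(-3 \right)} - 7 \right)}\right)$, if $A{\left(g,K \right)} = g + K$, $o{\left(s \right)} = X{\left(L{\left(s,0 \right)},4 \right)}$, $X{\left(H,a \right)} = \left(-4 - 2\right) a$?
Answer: $-182728$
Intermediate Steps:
$L{\left(m,W \right)} = 0$
$X{\left(H,a \right)} = - 6 a$
$o{\left(s \right)} = -24$ ($o{\left(s \right)} = \left(-6\right) 4 = -24$)
$A{\left(g,K \right)} = K + g$
$502 \left(-332 + A{\left(5 - 6,o{\left(-3 \right)} - 7 \right)}\right) = 502 \left(-332 + \left(\left(-24 - 7\right) + \left(5 - 6\right)\right)\right) = 502 \left(-332 + \left(-31 + \left(5 - 6\right)\right)\right) = 502 \left(-332 - 32\right) = 502 \left(-364\right) = -182728$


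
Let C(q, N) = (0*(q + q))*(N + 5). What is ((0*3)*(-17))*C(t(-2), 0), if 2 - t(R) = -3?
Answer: 0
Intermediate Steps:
t(R) = 5 (t(R) = 2 - 1*(-3) = 2 + 3 = 5)
C(q, N) = 0 (C(q, N) = (0*(2*q))*(5 + N) = 0*(5 + N) = 0)
((0*3)*(-17))*C(t(-2), 0) = ((0*3)*(-17))*0 = (0*(-17))*0 = 0*0 = 0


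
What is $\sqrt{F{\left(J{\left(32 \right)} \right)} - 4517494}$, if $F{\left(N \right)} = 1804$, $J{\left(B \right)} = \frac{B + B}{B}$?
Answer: $i \sqrt{4515690} \approx 2125.0 i$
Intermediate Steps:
$J{\left(B \right)} = 2$ ($J{\left(B \right)} = \frac{2 B}{B} = 2$)
$\sqrt{F{\left(J{\left(32 \right)} \right)} - 4517494} = \sqrt{1804 - 4517494} = \sqrt{-4515690} = i \sqrt{4515690}$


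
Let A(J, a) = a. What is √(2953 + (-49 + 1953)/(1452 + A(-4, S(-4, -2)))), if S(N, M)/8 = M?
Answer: √380756477/359 ≈ 54.354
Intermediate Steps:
S(N, M) = 8*M
√(2953 + (-49 + 1953)/(1452 + A(-4, S(-4, -2)))) = √(2953 + (-49 + 1953)/(1452 + 8*(-2))) = √(2953 + 1904/(1452 - 16)) = √(2953 + 1904/1436) = √(2953 + 1904*(1/1436)) = √(2953 + 476/359) = √(1060603/359) = √380756477/359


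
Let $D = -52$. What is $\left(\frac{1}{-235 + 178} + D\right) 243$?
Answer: $- \frac{240165}{19} \approx -12640.0$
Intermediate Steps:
$\left(\frac{1}{-235 + 178} + D\right) 243 = \left(\frac{1}{-235 + 178} - 52\right) 243 = \left(\frac{1}{-57} - 52\right) 243 = \left(- \frac{1}{57} - 52\right) 243 = \left(- \frac{2965}{57}\right) 243 = - \frac{240165}{19}$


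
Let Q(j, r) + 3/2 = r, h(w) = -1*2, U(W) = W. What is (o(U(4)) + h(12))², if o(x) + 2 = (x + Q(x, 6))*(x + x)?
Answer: 4096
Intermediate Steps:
h(w) = -2
Q(j, r) = -3/2 + r
o(x) = -2 + 2*x*(9/2 + x) (o(x) = -2 + (x + (-3/2 + 6))*(x + x) = -2 + (x + 9/2)*(2*x) = -2 + (9/2 + x)*(2*x) = -2 + 2*x*(9/2 + x))
(o(U(4)) + h(12))² = ((-2 + 2*4² + 9*4) - 2)² = ((-2 + 2*16 + 36) - 2)² = ((-2 + 32 + 36) - 2)² = (66 - 2)² = 64² = 4096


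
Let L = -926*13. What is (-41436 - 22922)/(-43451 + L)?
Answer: 9194/7927 ≈ 1.1598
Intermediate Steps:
L = -12038
(-41436 - 22922)/(-43451 + L) = (-41436 - 22922)/(-43451 - 12038) = -64358/(-55489) = -64358*(-1/55489) = 9194/7927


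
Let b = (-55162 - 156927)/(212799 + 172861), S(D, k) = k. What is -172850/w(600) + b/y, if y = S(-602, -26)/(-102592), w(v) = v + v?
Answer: -69608890579/30081480 ≈ -2314.0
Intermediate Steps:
w(v) = 2*v
y = 13/51296 (y = -26/(-102592) = -26*(-1/102592) = 13/51296 ≈ 0.00025343)
b = -212089/385660 ≈ -0.54994
-172850/w(600) + b/y = -172850/(2*600) - 212089/(385660*13/51296) = -172850/1200 - 212089/385660*51296/13 = -172850*1/1200 - 2719829336/1253395 = -3457/24 - 2719829336/1253395 = -69608890579/30081480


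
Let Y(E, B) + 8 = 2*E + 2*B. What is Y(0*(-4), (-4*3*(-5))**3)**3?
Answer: 80617089106943488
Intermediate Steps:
Y(E, B) = -8 + 2*B + 2*E (Y(E, B) = -8 + (2*E + 2*B) = -8 + (2*B + 2*E) = -8 + 2*B + 2*E)
Y(0*(-4), (-4*3*(-5))**3)**3 = (-8 + 2*(-4*3*(-5))**3 + 2*(0*(-4)))**3 = (-8 + 2*(-12*(-5))**3 + 2*0)**3 = (-8 + 2*60**3 + 0)**3 = (-8 + 2*216000 + 0)**3 = (-8 + 432000 + 0)**3 = 431992**3 = 80617089106943488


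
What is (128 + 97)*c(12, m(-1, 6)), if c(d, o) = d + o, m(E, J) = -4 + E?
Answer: 1575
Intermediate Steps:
(128 + 97)*c(12, m(-1, 6)) = (128 + 97)*(12 + (-4 - 1)) = 225*(12 - 5) = 225*7 = 1575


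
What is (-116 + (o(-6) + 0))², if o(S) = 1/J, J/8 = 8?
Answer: 55100929/4096 ≈ 13452.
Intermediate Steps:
J = 64 (J = 8*8 = 64)
o(S) = 1/64
(-116 + (o(-6) + 0))² = (-116 + (1/64 + 0))² = (-116 + 1/64)² = (-7423/64)² = 55100929/4096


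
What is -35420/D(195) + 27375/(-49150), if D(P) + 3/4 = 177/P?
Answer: -18105332095/80606 ≈ -2.2462e+5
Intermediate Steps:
D(P) = -¾ + 177/P
-35420/D(195) + 27375/(-49150) = -35420/(-¾ + 177/195) + 27375/(-49150) = -35420/(-¾ + 177*(1/195)) + 27375*(-1/49150) = -35420/(-¾ + 59/65) - 1095/1966 = -35420/41/260 - 1095/1966 = -35420*260/41 - 1095/1966 = -9209200/41 - 1095/1966 = -18105332095/80606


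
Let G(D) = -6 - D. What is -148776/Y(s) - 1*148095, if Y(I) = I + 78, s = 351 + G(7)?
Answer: -7719537/52 ≈ -1.4845e+5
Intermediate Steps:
s = 338 (s = 351 + (-6 - 1*7) = 351 + (-6 - 7) = 351 - 13 = 338)
Y(I) = 78 + I
-148776/Y(s) - 1*148095 = -148776/(78 + 338) - 1*148095 = -148776/416 - 148095 = -148776*1/416 - 148095 = -18597/52 - 148095 = -7719537/52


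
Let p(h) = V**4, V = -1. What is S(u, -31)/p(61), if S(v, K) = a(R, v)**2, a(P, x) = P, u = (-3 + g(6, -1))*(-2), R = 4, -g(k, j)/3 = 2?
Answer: 16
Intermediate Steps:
g(k, j) = -6 (g(k, j) = -3*2 = -6)
p(h) = 1 (p(h) = (-1)**4 = 1)
u = 18 (u = (-3 - 6)*(-2) = -9*(-2) = 18)
S(v, K) = 16 (S(v, K) = 4**2 = 16)
S(u, -31)/p(61) = 16/1 = 16*1 = 16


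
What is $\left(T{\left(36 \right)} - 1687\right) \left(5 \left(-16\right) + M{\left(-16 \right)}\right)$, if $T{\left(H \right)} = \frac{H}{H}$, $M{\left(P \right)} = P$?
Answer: $161856$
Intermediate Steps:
$T{\left(H \right)} = 1$
$\left(T{\left(36 \right)} - 1687\right) \left(5 \left(-16\right) + M{\left(-16 \right)}\right) = \left(1 - 1687\right) \left(5 \left(-16\right) - 16\right) = - 1686 \left(-80 - 16\right) = \left(-1686\right) \left(-96\right) = 161856$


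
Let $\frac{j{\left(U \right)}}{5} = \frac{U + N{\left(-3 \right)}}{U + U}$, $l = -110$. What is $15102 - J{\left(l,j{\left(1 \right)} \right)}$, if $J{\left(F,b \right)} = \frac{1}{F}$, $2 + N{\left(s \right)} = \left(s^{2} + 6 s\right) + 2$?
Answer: $\frac{1661221}{110} \approx 15102.0$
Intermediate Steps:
$N{\left(s \right)} = s^{2} + 6 s$ ($N{\left(s \right)} = -2 + \left(\left(s^{2} + 6 s\right) + 2\right) = -2 + \left(2 + s^{2} + 6 s\right) = s^{2} + 6 s$)
$j{\left(U \right)} = \frac{5 \left(-9 + U\right)}{2 U}$ ($j{\left(U \right)} = 5 \frac{U - 3 \left(6 - 3\right)}{U + U} = 5 \frac{U - 9}{2 U} = 5 \left(U - 9\right) \frac{1}{2 U} = 5 \left(-9 + U\right) \frac{1}{2 U} = 5 \frac{-9 + U}{2 U} = \frac{5 \left(-9 + U\right)}{2 U}$)
$15102 - J{\left(l,j{\left(1 \right)} \right)} = 15102 - \frac{1}{-110} = 15102 - - \frac{1}{110} = 15102 + \frac{1}{110} = \frac{1661221}{110}$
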